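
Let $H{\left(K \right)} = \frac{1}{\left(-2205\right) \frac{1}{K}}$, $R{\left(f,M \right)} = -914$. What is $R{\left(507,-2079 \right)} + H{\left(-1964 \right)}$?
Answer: $- \frac{2013406}{2205} \approx -913.11$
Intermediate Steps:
$H{\left(K \right)} = - \frac{K}{2205}$
$R{\left(507,-2079 \right)} + H{\left(-1964 \right)} = -914 - - \frac{1964}{2205} = -914 + \frac{1964}{2205} = - \frac{2013406}{2205}$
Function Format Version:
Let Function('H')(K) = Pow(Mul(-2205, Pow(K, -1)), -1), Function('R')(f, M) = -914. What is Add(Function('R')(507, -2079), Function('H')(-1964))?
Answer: Rational(-2013406, 2205) ≈ -913.11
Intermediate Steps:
Function('H')(K) = Mul(Rational(-1, 2205), K)
Add(Function('R')(507, -2079), Function('H')(-1964)) = Add(-914, Mul(Rational(-1, 2205), -1964)) = Add(-914, Rational(1964, 2205)) = Rational(-2013406, 2205)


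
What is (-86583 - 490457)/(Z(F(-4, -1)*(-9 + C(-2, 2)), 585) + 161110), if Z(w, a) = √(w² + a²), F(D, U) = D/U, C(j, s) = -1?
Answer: -3718676576/1038243531 + 115408*√13753/1038243531 ≈ -3.5687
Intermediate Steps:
Z(w, a) = √(a² + w²)
(-86583 - 490457)/(Z(F(-4, -1)*(-9 + C(-2, 2)), 585) + 161110) = (-86583 - 490457)/(√(585² + ((-4/(-1))*(-9 - 1))²) + 161110) = -577040/(√(342225 + (-4*(-1)*(-10))²) + 161110) = -577040/(√(342225 + (4*(-10))²) + 161110) = -577040/(√(342225 + (-40)²) + 161110) = -577040/(√(342225 + 1600) + 161110) = -577040/(√343825 + 161110) = -577040/(5*√13753 + 161110) = -577040/(161110 + 5*√13753)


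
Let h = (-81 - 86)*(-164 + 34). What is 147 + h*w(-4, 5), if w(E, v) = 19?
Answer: 412637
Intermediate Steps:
h = 21710 (h = -167*(-130) = 21710)
147 + h*w(-4, 5) = 147 + 21710*19 = 147 + 412490 = 412637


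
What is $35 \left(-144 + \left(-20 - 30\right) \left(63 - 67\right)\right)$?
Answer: $1960$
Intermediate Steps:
$35 \left(-144 + \left(-20 - 30\right) \left(63 - 67\right)\right) = 35 \left(-144 - -200\right) = 35 \left(-144 + 200\right) = 35 \cdot 56 = 1960$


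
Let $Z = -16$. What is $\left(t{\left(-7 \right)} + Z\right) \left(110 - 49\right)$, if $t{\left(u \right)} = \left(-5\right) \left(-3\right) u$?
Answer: $-7381$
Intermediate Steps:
$t{\left(u \right)} = 15 u$
$\left(t{\left(-7 \right)} + Z\right) \left(110 - 49\right) = \left(15 \left(-7\right) - 16\right) \left(110 - 49\right) = \left(-105 - 16\right) 61 = \left(-121\right) 61 = -7381$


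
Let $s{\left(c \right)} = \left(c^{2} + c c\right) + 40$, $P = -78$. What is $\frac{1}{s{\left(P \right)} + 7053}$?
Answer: $\frac{1}{19261} \approx 5.1918 \cdot 10^{-5}$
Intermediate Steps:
$s{\left(c \right)} = 40 + 2 c^{2}$ ($s{\left(c \right)} = \left(c^{2} + c^{2}\right) + 40 = 2 c^{2} + 40 = 40 + 2 c^{2}$)
$\frac{1}{s{\left(P \right)} + 7053} = \frac{1}{\left(40 + 2 \left(-78\right)^{2}\right) + 7053} = \frac{1}{\left(40 + 2 \cdot 6084\right) + 7053} = \frac{1}{\left(40 + 12168\right) + 7053} = \frac{1}{12208 + 7053} = \frac{1}{19261}$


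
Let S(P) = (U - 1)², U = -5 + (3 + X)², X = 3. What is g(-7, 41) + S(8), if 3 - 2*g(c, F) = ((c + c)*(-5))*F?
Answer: -1067/2 ≈ -533.50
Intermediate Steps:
U = 31 (U = -5 + (3 + 3)² = -5 + 6² = -5 + 36 = 31)
g(c, F) = 3/2 + 5*F*c (g(c, F) = 3/2 - (c + c)*(-5)*F/2 = 3/2 - (2*c)*(-5)*F/2 = 3/2 - (-10*c)*F/2 = 3/2 - (-5)*F*c = 3/2 + 5*F*c)
S(P) = 900 (S(P) = (31 - 1)² = 30² = 900)
g(-7, 41) + S(8) = (3/2 + 5*41*(-7)) + 900 = (3/2 - 1435) + 900 = -2867/2 + 900 = -1067/2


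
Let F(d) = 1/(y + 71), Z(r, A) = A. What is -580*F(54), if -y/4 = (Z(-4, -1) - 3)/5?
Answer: -2900/371 ≈ -7.8167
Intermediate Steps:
y = 16/5 (y = -4*(-1 - 3)/5 = -4*(-4)/5 = -4*(-⅘) = 16/5 ≈ 3.2000)
F(d) = 5/371 (F(d) = 1/(16/5 + 71) = 1/(371/5) = 5/371)
-580*F(54) = -580*5/371 = -2900/371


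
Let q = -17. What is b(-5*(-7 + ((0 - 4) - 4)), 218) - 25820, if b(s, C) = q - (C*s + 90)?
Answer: -42277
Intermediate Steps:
b(s, C) = -107 - C*s (b(s, C) = -17 - (C*s + 90) = -17 - (90 + C*s) = -17 + (-90 - C*s) = -107 - C*s)
b(-5*(-7 + ((0 - 4) - 4)), 218) - 25820 = (-107 - 1*218*(-5*(-7 + ((0 - 4) - 4)))) - 25820 = (-107 - 1*218*(-5*(-7 + (-4 - 4)))) - 25820 = (-107 - 1*218*(-5*(-7 - 8))) - 25820 = (-107 - 1*218*(-5*(-15))) - 25820 = (-107 - 1*218*75) - 25820 = (-107 - 16350) - 25820 = -16457 - 25820 = -42277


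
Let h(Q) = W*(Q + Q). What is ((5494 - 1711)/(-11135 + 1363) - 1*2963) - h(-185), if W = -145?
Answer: -553226019/9772 ≈ -56613.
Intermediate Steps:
h(Q) = -290*Q (h(Q) = -145*(Q + Q) = -290*Q)
((5494 - 1711)/(-11135 + 1363) - 1*2963) - h(-185) = ((5494 - 1711)/(-11135 + 1363) - 1*2963) - (-290)*(-185) = (3783/(-9772) - 2963) - 1*53650 = (3783*(-1/9772) - 2963) - 53650 = (-3783/9772 - 2963) - 53650 = -28958219/9772 - 53650 = -553226019/9772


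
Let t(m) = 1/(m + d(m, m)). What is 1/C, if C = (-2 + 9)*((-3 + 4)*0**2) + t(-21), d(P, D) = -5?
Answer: -26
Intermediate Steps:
t(m) = 1/(-5 + m) (t(m) = 1/(m - 5) = 1/(-5 + m))
C = -1/26 (C = (-2 + 9)*((-3 + 4)*0**2) + 1/(-5 - 21) = 7*(1*0) + 1/(-26) = 7*0 - 1/26 = 0 - 1/26 = -1/26 ≈ -0.038462)
1/C = 1/(-1/26) = -26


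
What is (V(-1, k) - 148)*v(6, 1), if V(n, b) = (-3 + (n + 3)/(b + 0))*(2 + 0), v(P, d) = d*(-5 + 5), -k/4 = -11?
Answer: 0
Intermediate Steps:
k = 44 (k = -4*(-11) = 44)
v(P, d) = 0 (v(P, d) = d*0 = 0)
V(n, b) = -6 + 2*(3 + n)/b (V(n, b) = (-3 + (3 + n)/b)*2 = -6 + 2*(3 + n)/b)
(V(-1, k) - 148)*v(6, 1) = (2*(3 - 1 - 3*44)/44 - 148)*0 = (2*(1/44)*(3 - 1 - 132) - 148)*0 = (2*(1/44)*(-130) - 148)*0 = (-65/11 - 148)*0 = -1693/11*0 = 0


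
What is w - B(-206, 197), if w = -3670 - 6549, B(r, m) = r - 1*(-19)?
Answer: -10032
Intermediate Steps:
B(r, m) = 19 + r (B(r, m) = r + 19 = 19 + r)
w = -10219
w - B(-206, 197) = -10219 - (19 - 206) = -10219 - 1*(-187) = -10219 + 187 = -10032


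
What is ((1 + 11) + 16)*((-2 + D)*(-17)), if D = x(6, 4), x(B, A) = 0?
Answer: 952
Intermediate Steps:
D = 0
((1 + 11) + 16)*((-2 + D)*(-17)) = ((1 + 11) + 16)*((-2 + 0)*(-17)) = (12 + 16)*(-2*(-17)) = 28*34 = 952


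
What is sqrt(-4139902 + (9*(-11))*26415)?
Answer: I*sqrt(6754987) ≈ 2599.0*I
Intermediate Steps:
sqrt(-4139902 + (9*(-11))*26415) = sqrt(-4139902 - 99*26415) = sqrt(-4139902 - 2615085) = sqrt(-6754987) = I*sqrt(6754987)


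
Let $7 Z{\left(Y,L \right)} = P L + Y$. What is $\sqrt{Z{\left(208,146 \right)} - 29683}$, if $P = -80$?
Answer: $\frac{i \sqrt{1534771}}{7} \approx 176.98 i$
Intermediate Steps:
$Z{\left(Y,L \right)} = - \frac{80 L}{7} + \frac{Y}{7}$ ($Z{\left(Y,L \right)} = \frac{- 80 L + Y}{7} = \frac{Y - 80 L}{7} = - \frac{80 L}{7} + \frac{Y}{7}$)
$\sqrt{Z{\left(208,146 \right)} - 29683} = \sqrt{\left(\left(- \frac{80}{7}\right) 146 + \frac{1}{7} \cdot 208\right) - 29683} = \sqrt{\left(- \frac{11680}{7} + \frac{208}{7}\right) - 29683} = \sqrt{- \frac{11472}{7} - 29683} = \sqrt{- \frac{219253}{7}} = \frac{i \sqrt{1534771}}{7}$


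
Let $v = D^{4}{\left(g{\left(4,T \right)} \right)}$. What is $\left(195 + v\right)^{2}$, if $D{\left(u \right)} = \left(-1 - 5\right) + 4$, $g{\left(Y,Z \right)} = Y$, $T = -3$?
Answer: $44521$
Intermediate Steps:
$D{\left(u \right)} = -2$ ($D{\left(u \right)} = -6 + 4 = -2$)
$v = 16$ ($v = \left(-2\right)^{4} = 16$)
$\left(195 + v\right)^{2} = \left(195 + 16\right)^{2} = 211^{2} = 44521$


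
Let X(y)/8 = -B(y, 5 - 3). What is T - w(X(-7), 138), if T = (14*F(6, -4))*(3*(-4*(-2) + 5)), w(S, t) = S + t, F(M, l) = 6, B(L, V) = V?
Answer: 3154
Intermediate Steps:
X(y) = -16 (X(y) = 8*(-(5 - 3)) = 8*(-1*2) = 8*(-2) = -16)
T = 3276 (T = (14*6)*(3*(-4*(-2) + 5)) = 84*(3*(8 + 5)) = 84*(3*13) = 84*39 = 3276)
T - w(X(-7), 138) = 3276 - (-16 + 138) = 3276 - 1*122 = 3276 - 122 = 3154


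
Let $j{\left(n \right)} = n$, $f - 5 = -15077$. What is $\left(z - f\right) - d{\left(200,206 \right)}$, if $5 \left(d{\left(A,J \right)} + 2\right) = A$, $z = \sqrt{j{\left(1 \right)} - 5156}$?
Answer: $15034 + i \sqrt{5155} \approx 15034.0 + 71.798 i$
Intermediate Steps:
$f = -15072$ ($f = 5 - 15077 = -15072$)
$z = i \sqrt{5155}$ ($z = \sqrt{1 - 5156} = \sqrt{-5155} = i \sqrt{5155} \approx 71.798 i$)
$d{\left(A,J \right)} = -2 + \frac{A}{5}$
$\left(z - f\right) - d{\left(200,206 \right)} = \left(i \sqrt{5155} - -15072\right) - \left(-2 + \frac{1}{5} \cdot 200\right) = \left(i \sqrt{5155} + 15072\right) - \left(-2 + 40\right) = \left(15072 + i \sqrt{5155}\right) - 38 = 15034 + i \sqrt{5155}$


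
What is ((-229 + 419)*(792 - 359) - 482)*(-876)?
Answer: -71646288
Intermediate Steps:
((-229 + 419)*(792 - 359) - 482)*(-876) = (190*433 - 482)*(-876) = (82270 - 482)*(-876) = 81788*(-876) = -71646288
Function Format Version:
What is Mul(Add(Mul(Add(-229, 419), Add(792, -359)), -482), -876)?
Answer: -71646288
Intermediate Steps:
Mul(Add(Mul(Add(-229, 419), Add(792, -359)), -482), -876) = Mul(Add(Mul(190, 433), -482), -876) = Mul(Add(82270, -482), -876) = Mul(81788, -876) = -71646288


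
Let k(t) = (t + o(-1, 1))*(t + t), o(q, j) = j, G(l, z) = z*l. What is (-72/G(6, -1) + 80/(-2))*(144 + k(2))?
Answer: -4368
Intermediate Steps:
G(l, z) = l*z
k(t) = 2*t*(1 + t) (k(t) = (t + 1)*(t + t) = (1 + t)*(2*t) = 2*t*(1 + t))
(-72/G(6, -1) + 80/(-2))*(144 + k(2)) = (-72/(6*(-1)) + 80/(-2))*(144 + 2*2*(1 + 2)) = (-72/(-6) + 80*(-1/2))*(144 + 2*2*3) = (-72*(-1/6) - 40)*(144 + 12) = (12 - 40)*156 = -28*156 = -4368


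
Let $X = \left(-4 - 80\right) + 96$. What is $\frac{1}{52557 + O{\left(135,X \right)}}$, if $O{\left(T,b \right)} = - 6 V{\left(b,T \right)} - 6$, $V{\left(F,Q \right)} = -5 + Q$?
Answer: $\frac{1}{51771} \approx 1.9316 \cdot 10^{-5}$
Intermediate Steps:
$X = 12$ ($X = -84 + 96 = 12$)
$O{\left(T,b \right)} = 24 - 6 T$ ($O{\left(T,b \right)} = - 6 \left(-5 + T\right) - 6 = \left(30 - 6 T\right) - 6 = 24 - 6 T$)
$\frac{1}{52557 + O{\left(135,X \right)}} = \frac{1}{52557 + \left(24 - 810\right)} = \frac{1}{52557 - 786} = \frac{1}{51771}$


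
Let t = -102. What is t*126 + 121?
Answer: -12731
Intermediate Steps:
t*126 + 121 = -102*126 + 121 = -12852 + 121 = -12731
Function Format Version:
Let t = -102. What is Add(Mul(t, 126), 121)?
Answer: -12731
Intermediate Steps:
Add(Mul(t, 126), 121) = Add(Mul(-102, 126), 121) = Add(-12852, 121) = -12731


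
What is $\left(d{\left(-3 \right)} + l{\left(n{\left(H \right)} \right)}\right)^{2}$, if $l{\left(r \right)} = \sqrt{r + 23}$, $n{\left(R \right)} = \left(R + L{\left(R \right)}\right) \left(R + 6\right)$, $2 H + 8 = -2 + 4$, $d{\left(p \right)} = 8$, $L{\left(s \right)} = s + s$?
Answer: $60 + 32 i \approx 60.0 + 32.0 i$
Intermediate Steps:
$L{\left(s \right)} = 2 s$
$H = -3$ ($H = -4 + \frac{-2 + 4}{2} = -4 + \frac{1}{2} \cdot 2 = -4 + 1 = -3$)
$n{\left(R \right)} = 3 R \left(6 + R\right)$ ($n{\left(R \right)} = \left(R + 2 R\right) \left(R + 6\right) = 3 R \left(6 + R\right)$)
$l{\left(r \right)} = \sqrt{23 + r}$
$\left(d{\left(-3 \right)} + l{\left(n{\left(H \right)} \right)}\right)^{2} = \left(8 + \sqrt{23 + 3 \left(-3\right) \left(6 - 3\right)}\right)^{2} = \left(8 + \sqrt{23 + 3 \left(-3\right) 3}\right)^{2} = \left(8 + \sqrt{23 - 27}\right)^{2} = \left(8 + \sqrt{-4}\right)^{2} = \left(8 + 2 i\right)^{2}$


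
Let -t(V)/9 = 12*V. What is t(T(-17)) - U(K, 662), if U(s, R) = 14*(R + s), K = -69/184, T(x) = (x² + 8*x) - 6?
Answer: -100555/4 ≈ -25139.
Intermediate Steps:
T(x) = -6 + x² + 8*x
t(V) = -108*V
K = -3/8 (K = -69*1/184 = -3/8 ≈ -0.37500)
U(s, R) = 14*R + 14*s
t(T(-17)) - U(K, 662) = -108*(-6 + (-17)² + 8*(-17)) - (14*662 + 14*(-3/8)) = -108*(-6 + 289 - 136) - (9268 - 21/4) = -108*147 - 1*37051/4 = -15876 - 37051/4 = -100555/4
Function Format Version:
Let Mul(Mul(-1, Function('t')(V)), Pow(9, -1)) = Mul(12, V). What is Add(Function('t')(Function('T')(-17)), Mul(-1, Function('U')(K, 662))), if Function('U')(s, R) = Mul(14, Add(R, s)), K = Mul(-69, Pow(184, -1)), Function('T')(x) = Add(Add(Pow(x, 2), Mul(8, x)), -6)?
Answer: Rational(-100555, 4) ≈ -25139.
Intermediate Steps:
Function('T')(x) = Add(-6, Pow(x, 2), Mul(8, x))
Function('t')(V) = Mul(-108, V) (Function('t')(V) = Mul(-9, Mul(12, V)) = Mul(-108, V))
K = Rational(-3, 8) (K = Mul(-69, Rational(1, 184)) = Rational(-3, 8) ≈ -0.37500)
Function('U')(s, R) = Add(Mul(14, R), Mul(14, s))
Add(Function('t')(Function('T')(-17)), Mul(-1, Function('U')(K, 662))) = Add(Mul(-108, Add(-6, Pow(-17, 2), Mul(8, -17))), Mul(-1, Add(Mul(14, 662), Mul(14, Rational(-3, 8))))) = Add(Mul(-108, Add(-6, 289, -136)), Mul(-1, Add(9268, Rational(-21, 4)))) = Add(Mul(-108, 147), Mul(-1, Rational(37051, 4))) = Add(-15876, Rational(-37051, 4)) = Rational(-100555, 4)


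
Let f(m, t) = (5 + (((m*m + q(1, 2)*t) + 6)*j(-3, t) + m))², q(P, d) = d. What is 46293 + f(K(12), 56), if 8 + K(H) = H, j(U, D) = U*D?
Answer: 506431302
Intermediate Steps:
j(U, D) = D*U
K(H) = -8 + H
f(m, t) = (5 + m - 3*t*(6 + m² + 2*t))² (f(m, t) = (5 + (((m*m + 2*t) + 6)*(t*(-3)) + m))² = (5 + (((m² + 2*t) + 6)*(-3*t) + m))² = (5 + ((6 + m² + 2*t)*(-3*t) + m))² = (5 + (-3*t*(6 + m² + 2*t) + m))² = (5 + (m - 3*t*(6 + m² + 2*t)))² = (5 + m - 3*t*(6 + m² + 2*t))²)
46293 + f(K(12), 56) = 46293 + (5 + (-8 + 12) - 18*56 - 6*56² - 3*56*(-8 + 12)²)² = 46293 + (5 + 4 - 1008 - 6*3136 - 3*56*4²)² = 46293 + (5 + 4 - 1008 - 18816 - 3*56*16)² = 46293 + (5 + 4 - 1008 - 18816 - 2688)² = 46293 + (-22503)² = 46293 + 506385009 = 506431302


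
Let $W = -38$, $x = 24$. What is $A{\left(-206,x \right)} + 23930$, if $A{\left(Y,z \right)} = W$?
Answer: $23892$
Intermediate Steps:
$A{\left(Y,z \right)} = -38$
$A{\left(-206,x \right)} + 23930 = -38 + 23930 = 23892$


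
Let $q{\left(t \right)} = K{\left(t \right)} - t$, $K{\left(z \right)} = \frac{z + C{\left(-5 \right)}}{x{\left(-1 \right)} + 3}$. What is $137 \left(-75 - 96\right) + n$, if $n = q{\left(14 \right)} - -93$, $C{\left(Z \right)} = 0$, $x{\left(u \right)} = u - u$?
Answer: $- \frac{70030}{3} \approx -23343.0$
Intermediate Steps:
$x{\left(u \right)} = 0$
$K{\left(z \right)} = \frac{z}{3}$ ($K{\left(z \right)} = \frac{z + 0}{0 + 3} = \frac{z}{3}$)
$q{\left(t \right)} = - \frac{2 t}{3}$ ($q{\left(t \right)} = \frac{t}{3} - t = - \frac{2 t}{3}$)
$n = \frac{251}{3}$ ($n = \left(- \frac{2}{3}\right) 14 - -93 = - \frac{28}{3} + 93 = \frac{251}{3} \approx 83.667$)
$137 \left(-75 - 96\right) + n = 137 \left(-75 - 96\right) + \frac{251}{3} = 137 \left(-171\right) + \frac{251}{3} = -23427 + \frac{251}{3} = - \frac{70030}{3}$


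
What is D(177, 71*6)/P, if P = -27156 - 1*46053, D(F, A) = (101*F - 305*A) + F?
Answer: 37292/24403 ≈ 1.5282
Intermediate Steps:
D(F, A) = -305*A + 102*F (D(F, A) = (-305*A + 101*F) + F = -305*A + 102*F)
P = -73209 (P = -27156 - 46053 = -73209)
D(177, 71*6)/P = (-21655*6 + 102*177)/(-73209) = (-305*426 + 18054)*(-1/73209) = (-129930 + 18054)*(-1/73209) = -111876*(-1/73209) = 37292/24403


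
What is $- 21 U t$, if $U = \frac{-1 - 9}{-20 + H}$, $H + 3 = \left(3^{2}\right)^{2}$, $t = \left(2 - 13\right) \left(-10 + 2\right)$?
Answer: $\frac{9240}{29} \approx 318.62$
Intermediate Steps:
$t = 88$ ($t = \left(-11\right) \left(-8\right) = 88$)
$H = 78$ ($H = -3 + \left(3^{2}\right)^{2} = -3 + 9^{2} = -3 + 81 = 78$)
$U = - \frac{5}{29}$ ($U = \frac{-1 - 9}{-20 + 78} = - \frac{10}{58} = \left(-10\right) \frac{1}{58} = - \frac{5}{29} \approx -0.17241$)
$- 21 U t = \left(-21\right) \left(- \frac{5}{29}\right) 88 = \frac{105}{29} \cdot 88 = \frac{9240}{29}$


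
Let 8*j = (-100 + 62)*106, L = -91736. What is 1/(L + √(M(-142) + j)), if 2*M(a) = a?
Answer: -183472/16830988541 - I*√2298/16830988541 ≈ -1.0901e-5 - 2.8482e-9*I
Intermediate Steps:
M(a) = a/2
j = -1007/2 (j = ((-100 + 62)*106)/8 = (-38*106)/8 = (⅛)*(-4028) = -1007/2 ≈ -503.50)
1/(L + √(M(-142) + j)) = 1/(-91736 + √((½)*(-142) - 1007/2)) = 1/(-91736 + √(-71 - 1007/2)) = 1/(-91736 + √(-1149/2)) = 1/(-91736 + I*√2298/2)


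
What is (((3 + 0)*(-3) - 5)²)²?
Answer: 38416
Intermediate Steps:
(((3 + 0)*(-3) - 5)²)² = ((3*(-3) - 5)²)² = ((-9 - 5)²)² = ((-14)²)² = 196² = 38416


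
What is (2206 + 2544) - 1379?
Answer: 3371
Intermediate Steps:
(2206 + 2544) - 1379 = 4750 - 1379 = 3371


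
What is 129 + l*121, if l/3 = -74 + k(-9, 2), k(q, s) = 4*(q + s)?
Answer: -36897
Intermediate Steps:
k(q, s) = 4*q + 4*s
l = -306 (l = 3*(-74 + (4*(-9) + 4*2)) = 3*(-74 + (-36 + 8)) = 3*(-74 - 28) = 3*(-102) = -306)
129 + l*121 = 129 - 306*121 = 129 - 37026 = -36897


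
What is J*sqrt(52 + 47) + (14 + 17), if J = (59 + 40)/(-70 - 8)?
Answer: 31 - 99*sqrt(11)/26 ≈ 18.371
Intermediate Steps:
J = -33/26 (J = 99/(-78) = 99*(-1/78) = -33/26 ≈ -1.2692)
J*sqrt(52 + 47) + (14 + 17) = -33*sqrt(52 + 47)/26 + (14 + 17) = -99*sqrt(11)/26 + 31 = 31 - 99*sqrt(11)/26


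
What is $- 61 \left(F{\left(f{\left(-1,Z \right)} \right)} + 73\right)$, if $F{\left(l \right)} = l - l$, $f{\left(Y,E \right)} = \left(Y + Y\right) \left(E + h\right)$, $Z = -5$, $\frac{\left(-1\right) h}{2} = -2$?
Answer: $-4453$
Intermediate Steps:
$h = 4$ ($h = \left(-2\right) \left(-2\right) = 4$)
$f{\left(Y,E \right)} = 2 Y \left(4 + E\right)$ ($f{\left(Y,E \right)} = \left(Y + Y\right) \left(E + 4\right) = 2 Y \left(4 + E\right)$)
$F{\left(l \right)} = 0$
$- 61 \left(F{\left(f{\left(-1,Z \right)} \right)} + 73\right) = - 61 \left(0 + 73\right) = \left(-61\right) 73 = -4453$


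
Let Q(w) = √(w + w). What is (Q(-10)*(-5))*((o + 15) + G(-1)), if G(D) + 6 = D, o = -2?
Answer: -60*I*√5 ≈ -134.16*I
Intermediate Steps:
G(D) = -6 + D
Q(w) = √2*√w (Q(w) = √(2*w) = √2*√w)
(Q(-10)*(-5))*((o + 15) + G(-1)) = ((√2*√(-10))*(-5))*((-2 + 15) + (-6 - 1)) = ((√2*(I*√10))*(-5))*(13 - 7) = ((2*I*√5)*(-5))*6 = -10*I*√5*6 = -60*I*√5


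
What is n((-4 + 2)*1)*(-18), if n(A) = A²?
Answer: -72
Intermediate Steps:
n((-4 + 2)*1)*(-18) = ((-4 + 2)*1)²*(-18) = (-2*1)²*(-18) = (-2)²*(-18) = 4*(-18) = -72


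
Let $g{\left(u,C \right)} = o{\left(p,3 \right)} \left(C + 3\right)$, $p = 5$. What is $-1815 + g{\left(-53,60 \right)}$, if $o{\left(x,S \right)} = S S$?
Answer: $-1248$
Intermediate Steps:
$o{\left(x,S \right)} = S^{2}$
$g{\left(u,C \right)} = 27 + 9 C$ ($g{\left(u,C \right)} = 3^{2} \left(C + 3\right) = 9 \left(3 + C\right) = 27 + 9 C$)
$-1815 + g{\left(-53,60 \right)} = -1815 + \left(27 + 9 \cdot 60\right) = -1815 + \left(27 + 540\right) = -1815 + 567 = -1248$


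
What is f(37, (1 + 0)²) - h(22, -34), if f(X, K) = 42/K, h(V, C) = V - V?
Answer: 42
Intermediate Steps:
h(V, C) = 0
f(37, (1 + 0)²) - h(22, -34) = 42/((1 + 0)²) - 1*0 = 42/(1²) + 0 = 42/1 + 0 = 42*1 + 0 = 42 + 0 = 42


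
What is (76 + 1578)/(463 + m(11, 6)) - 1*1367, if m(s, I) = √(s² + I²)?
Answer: -146031001/107106 - 827*√157/107106 ≈ -1363.5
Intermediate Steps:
m(s, I) = √(I² + s²)
(76 + 1578)/(463 + m(11, 6)) - 1*1367 = (76 + 1578)/(463 + √(6² + 11²)) - 1*1367 = 1654/(463 + √(36 + 121)) - 1367 = 1654/(463 + √157) - 1367 = -1367 + 1654/(463 + √157)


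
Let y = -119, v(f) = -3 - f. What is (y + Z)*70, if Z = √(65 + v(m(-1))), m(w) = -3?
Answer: -8330 + 70*√65 ≈ -7765.6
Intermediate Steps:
Z = √65 (Z = √(65 + (-3 - 1*(-3))) = √(65 + (-3 + 3)) = √(65 + 0) = √65 ≈ 8.0623)
(y + Z)*70 = (-119 + √65)*70 = -8330 + 70*√65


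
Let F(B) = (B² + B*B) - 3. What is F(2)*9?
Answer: 45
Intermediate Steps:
F(B) = -3 + 2*B² (F(B) = (B² + B²) - 3 = 2*B² - 3 = -3 + 2*B²)
F(2)*9 = (-3 + 2*2²)*9 = (-3 + 2*4)*9 = (-3 + 8)*9 = 5*9 = 45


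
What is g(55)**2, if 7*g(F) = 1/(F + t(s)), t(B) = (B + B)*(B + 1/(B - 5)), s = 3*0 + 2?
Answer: 9/1677025 ≈ 5.3666e-6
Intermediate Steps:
s = 2 (s = 0 + 2 = 2)
t(B) = 2*B*(B + 1/(-5 + B)) (t(B) = (2*B)*(B + 1/(-5 + B)) = 2*B*(B + 1/(-5 + B)))
g(F) = 1/(7*(20/3 + F)) (g(F) = 1/(7*(F + 2*2*(1 + 2**2 - 5*2)/(-5 + 2))) = 1/(7*(F + 2*2*(1 + 4 - 10)/(-3))) = 1/(7*(F + 2*2*(-1/3)*(-5))) = 1/(7*(F + 20/3)) = 1/(7*(20/3 + F)))
g(55)**2 = (3/(7*(20 + 3*55)))**2 = (3/(7*(20 + 165)))**2 = ((3/7)/185)**2 = ((3/7)*(1/185))**2 = (3/1295)**2 = 9/1677025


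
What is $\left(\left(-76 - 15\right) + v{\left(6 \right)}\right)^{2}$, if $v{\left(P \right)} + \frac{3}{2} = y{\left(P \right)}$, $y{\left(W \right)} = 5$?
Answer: $\frac{30625}{4} \approx 7656.3$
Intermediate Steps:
$v{\left(P \right)} = \frac{7}{2}$ ($v{\left(P \right)} = - \frac{3}{2} + 5 = \frac{7}{2}$)
$\left(\left(-76 - 15\right) + v{\left(6 \right)}\right)^{2} = \left(\left(-76 - 15\right) + \frac{7}{2}\right)^{2} = \left(-91 + \frac{7}{2}\right)^{2} = \left(- \frac{175}{2}\right)^{2} = \frac{30625}{4}$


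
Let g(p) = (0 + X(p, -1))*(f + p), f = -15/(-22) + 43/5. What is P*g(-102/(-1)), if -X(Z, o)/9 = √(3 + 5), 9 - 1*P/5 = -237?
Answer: -27101574*√2/11 ≈ -3.4843e+6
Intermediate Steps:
P = 1230 (P = 45 - 5*(-237) = 45 + 1185 = 1230)
X(Z, o) = -18*√2 (X(Z, o) = -9*√(3 + 5) = -18*√2)
f = 1021/110 (f = -15*(-1/22) + 43*(⅕) = 15/22 + 43/5 = 1021/110 ≈ 9.2818)
g(p) = -18*√2*(1021/110 + p) (g(p) = (0 - 18*√2)*(1021/110 + p) = (-18*√2)*(1021/110 + p) = -18*√2*(1021/110 + p))
P*g(-102/(-1)) = 1230*(√2*(-9189/55 - (-1836)/(-1))) = 1230*(√2*(-9189/55 - (-1836)*(-1))) = 1230*(√2*(-9189/55 - 18*102)) = 1230*(√2*(-9189/55 - 1836)) = 1230*(√2*(-110169/55)) = 1230*(-110169*√2/55) = -27101574*√2/11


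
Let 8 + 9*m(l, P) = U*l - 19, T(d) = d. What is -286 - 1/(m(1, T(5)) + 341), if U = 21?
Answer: -292009/1021 ≈ -286.00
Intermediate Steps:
m(l, P) = -3 + 7*l/3 (m(l, P) = -8/9 + (21*l - 19)/9 = -8/9 + (-19 + 21*l)/9 = -8/9 + (-19/9 + 7*l/3) = -3 + 7*l/3)
-286 - 1/(m(1, T(5)) + 341) = -286 - 1/((-3 + (7/3)*1) + 341) = -286 - 1/((-3 + 7/3) + 341) = -286 - 1/(-⅔ + 341) = -286 - 1/1021/3 = -286 - 1*3/1021 = -286 - 3/1021 = -292009/1021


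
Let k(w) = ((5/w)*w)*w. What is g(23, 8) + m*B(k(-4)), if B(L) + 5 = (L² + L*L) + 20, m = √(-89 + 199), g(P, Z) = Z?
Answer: 8 + 815*√110 ≈ 8555.8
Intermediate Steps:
k(w) = 5*w
m = √110 ≈ 10.488
B(L) = 15 + 2*L² (B(L) = -5 + ((L² + L*L) + 20) = -5 + ((L² + L²) + 20) = -5 + (2*L² + 20) = -5 + (20 + 2*L²) = 15 + 2*L²)
g(23, 8) + m*B(k(-4)) = 8 + √110*(15 + 2*(5*(-4))²) = 8 + √110*(15 + 2*(-20)²) = 8 + √110*(15 + 2*400) = 8 + √110*(15 + 800) = 8 + √110*815 = 8 + 815*√110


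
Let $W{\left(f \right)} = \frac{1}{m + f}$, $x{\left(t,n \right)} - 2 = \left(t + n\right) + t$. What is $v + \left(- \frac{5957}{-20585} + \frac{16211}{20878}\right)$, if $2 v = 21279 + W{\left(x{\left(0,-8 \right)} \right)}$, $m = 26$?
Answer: $\frac{61177864273}{5749480} \approx 10641.0$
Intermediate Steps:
$x{\left(t,n \right)} = 2 + n + 2 t$ ($x{\left(t,n \right)} = 2 + \left(\left(t + n\right) + t\right) = 2 + \left(\left(n + t\right) + t\right) = 2 + \left(n + 2 t\right) = 2 + n + 2 t$)
$W{\left(f \right)} = \frac{1}{26 + f}$
$v = \frac{425581}{40}$ ($v = \frac{21279 + \frac{1}{26 + \left(2 - 8 + 2 \cdot 0\right)}}{2} = \frac{21279 + \frac{1}{26 + \left(2 - 8 + 0\right)}}{2} = \frac{21279 + \frac{1}{26 - 6}}{2} = \frac{21279 + \frac{1}{20}}{2} = \frac{1}{2} \cdot \frac{425581}{20} = \frac{425581}{40} \approx 10640.0$)
$v + \left(- \frac{5957}{-20585} + \frac{16211}{20878}\right) = \frac{425581}{40} + \left(- \frac{5957}{-20585} + \frac{16211}{20878}\right) = \frac{425581}{40} + \left(\left(-5957\right) \left(- \frac{1}{20585}\right) + 16211 \cdot \frac{1}{20878}\right) = \frac{425581}{40} + \left(\frac{259}{895} + \frac{1247}{1606}\right) = \frac{425581}{40} + \frac{1532019}{1437370} = \frac{61177864273}{5749480}$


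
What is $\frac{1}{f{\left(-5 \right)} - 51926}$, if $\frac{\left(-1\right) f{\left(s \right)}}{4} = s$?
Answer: $- \frac{1}{51906} \approx -1.9266 \cdot 10^{-5}$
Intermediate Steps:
$f{\left(s \right)} = - 4 s$
$\frac{1}{f{\left(-5 \right)} - 51926} = \frac{1}{\left(-4\right) \left(-5\right) - 51926} = \frac{1}{20 - 51926} = \frac{1}{-51906} = - \frac{1}{51906}$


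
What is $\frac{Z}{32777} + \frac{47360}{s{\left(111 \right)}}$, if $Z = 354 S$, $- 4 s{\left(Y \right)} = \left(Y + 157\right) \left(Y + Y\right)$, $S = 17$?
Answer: $- \frac{19767662}{6588177} \approx -3.0005$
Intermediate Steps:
$s{\left(Y \right)} = - \frac{Y \left(157 + Y\right)}{2}$ ($s{\left(Y \right)} = - \frac{\left(Y + 157\right) \left(Y + Y\right)}{4} = - \frac{\left(157 + Y\right) 2 Y}{4} = - \frac{2 Y \left(157 + Y\right)}{4} = - \frac{Y \left(157 + Y\right)}{2}$)
$Z = 6018$ ($Z = 354 \cdot 17 = 6018$)
$\frac{Z}{32777} + \frac{47360}{s{\left(111 \right)}} = \frac{6018}{32777} + \frac{47360}{\left(- \frac{1}{2}\right) 111 \left(157 + 111\right)} = 6018 \cdot \frac{1}{32777} + \frac{47360}{\left(- \frac{1}{2}\right) 111 \cdot 268} = \frac{6018}{32777} + \frac{47360}{-14874} = \frac{6018}{32777} + 47360 \left(- \frac{1}{14874}\right) = \frac{6018}{32777} - \frac{640}{201} = - \frac{19767662}{6588177}$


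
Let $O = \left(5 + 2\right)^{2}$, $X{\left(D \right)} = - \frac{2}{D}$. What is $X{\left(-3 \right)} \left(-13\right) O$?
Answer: $- \frac{1274}{3} \approx -424.67$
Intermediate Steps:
$O = 49$ ($O = 7^{2} = 49$)
$X{\left(-3 \right)} \left(-13\right) O = - \frac{2}{-3} \left(-13\right) 49 = \left(-2\right) \left(- \frac{1}{3}\right) \left(-13\right) 49 = \frac{2}{3} \left(-13\right) 49 = \left(- \frac{26}{3}\right) 49 = - \frac{1274}{3}$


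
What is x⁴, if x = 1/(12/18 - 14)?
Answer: 81/2560000 ≈ 3.1641e-5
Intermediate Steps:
x = -3/40 (x = 1/(12*(1/18) - 14) = 1/(⅔ - 14) = 1/(-40/3) = -3/40 ≈ -0.075000)
x⁴ = (-3/40)⁴ = 81/2560000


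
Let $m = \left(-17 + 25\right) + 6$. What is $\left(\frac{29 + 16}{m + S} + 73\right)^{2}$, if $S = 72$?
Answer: $\frac{39980329}{7396} \approx 5405.7$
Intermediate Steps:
$m = 14$ ($m = 8 + 6 = 14$)
$\left(\frac{29 + 16}{m + S} + 73\right)^{2} = \left(\frac{29 + 16}{14 + 72} + 73\right)^{2} = \left(\frac{45}{86} + 73\right)^{2} = \left(\frac{6323}{86}\right)^{2} = \frac{39980329}{7396}$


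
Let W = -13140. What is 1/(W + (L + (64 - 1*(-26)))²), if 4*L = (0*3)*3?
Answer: -1/5040 ≈ -0.00019841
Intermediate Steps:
L = 0 (L = ((0*3)*3)/4 = (0*3)/4 = (¼)*0 = 0)
1/(W + (L + (64 - 1*(-26)))²) = 1/(-13140 + (0 + (64 - 1*(-26)))²) = 1/(-13140 + (0 + (64 + 26))²) = 1/(-13140 + (0 + 90)²) = 1/(-13140 + 90²) = 1/(-13140 + 8100) = 1/(-5040) = -1/5040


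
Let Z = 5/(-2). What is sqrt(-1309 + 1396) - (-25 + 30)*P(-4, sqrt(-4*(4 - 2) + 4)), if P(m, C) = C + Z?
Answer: 25/2 + sqrt(87) - 10*I ≈ 21.827 - 10.0*I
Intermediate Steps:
Z = -5/2 (Z = 5*(-1/2) = -5/2 ≈ -2.5000)
P(m, C) = -5/2 + C (P(m, C) = C - 5/2 = -5/2 + C)
sqrt(-1309 + 1396) - (-25 + 30)*P(-4, sqrt(-4*(4 - 2) + 4)) = sqrt(-1309 + 1396) - (-25 + 30)*(-5/2 + sqrt(-4*(4 - 2) + 4)) = sqrt(87) - 5*(-5/2 + sqrt(-4*2 + 4)) = sqrt(87) - 5*(-5/2 + sqrt(-8 + 4)) = sqrt(87) - 5*(-5/2 + sqrt(-4)) = sqrt(87) - 5*(-5/2 + 2*I) = sqrt(87) - (-25/2 + 10*I) = sqrt(87) + (25/2 - 10*I) = 25/2 + sqrt(87) - 10*I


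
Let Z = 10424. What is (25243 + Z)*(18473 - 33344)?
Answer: -530403957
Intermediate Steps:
(25243 + Z)*(18473 - 33344) = (25243 + 10424)*(18473 - 33344) = 35667*(-14871) = -530403957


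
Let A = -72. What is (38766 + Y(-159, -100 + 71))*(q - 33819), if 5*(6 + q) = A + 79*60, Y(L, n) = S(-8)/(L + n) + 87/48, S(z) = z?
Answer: -4794485144139/3760 ≈ -1.2751e+9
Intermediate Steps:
Y(L, n) = 29/16 - 8/(L + n) (Y(L, n) = -8/(L + n) + 87/48 = -8/(L + n) + 87*(1/48) = -8/(L + n) + 29/16 = 29/16 - 8/(L + n))
q = 4638/5 (q = -6 + (-72 + 79*60)/5 = -6 + (-72 + 4740)/5 = -6 + (1/5)*4668 = -6 + 4668/5 = 4638/5 ≈ 927.60)
(38766 + Y(-159, -100 + 71))*(q - 33819) = (38766 + (-128 + 29*(-159) + 29*(-100 + 71))/(16*(-159 + (-100 + 71))))*(4638/5 - 33819) = (38766 + (-128 - 4611 + 29*(-29))/(16*(-159 - 29)))*(-164457/5) = (38766 + (1/16)*(-128 - 4611 - 841)/(-188))*(-164457/5) = (38766 + (1/16)*(-1/188)*(-5580))*(-164457/5) = (38766 + 1395/752)*(-164457/5) = (29153427/752)*(-164457/5) = -4794485144139/3760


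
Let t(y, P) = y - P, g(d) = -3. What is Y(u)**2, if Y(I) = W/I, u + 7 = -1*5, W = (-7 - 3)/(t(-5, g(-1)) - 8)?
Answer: 1/144 ≈ 0.0069444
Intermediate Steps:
W = 1 (W = (-7 - 3)/((-5 - 1*(-3)) - 8) = -10/((-5 + 3) - 8) = -10/(-2 - 8) = -10/(-10) = -10*(-1/10) = 1)
u = -12 (u = -7 - 1*5 = -7 - 5 = -12)
Y(I) = 1/I
Y(u)**2 = (1/(-12))**2 = (-1/12)**2 = 1/144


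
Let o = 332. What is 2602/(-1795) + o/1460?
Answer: -160149/131035 ≈ -1.2222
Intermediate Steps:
2602/(-1795) + o/1460 = 2602/(-1795) + 332/1460 = 2602*(-1/1795) + 332*(1/1460) = -2602/1795 + 83/365 = -160149/131035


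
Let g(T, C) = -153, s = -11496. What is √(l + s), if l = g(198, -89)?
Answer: I*√11649 ≈ 107.93*I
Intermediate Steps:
l = -153
√(l + s) = √(-153 - 11496) = √(-11649) = I*√11649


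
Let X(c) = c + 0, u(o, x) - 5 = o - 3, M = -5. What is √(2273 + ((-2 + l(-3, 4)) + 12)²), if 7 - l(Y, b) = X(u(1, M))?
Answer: √2469 ≈ 49.689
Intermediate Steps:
u(o, x) = 2 + o (u(o, x) = 5 + (o - 3) = 5 + (-3 + o) = 2 + o)
X(c) = c
l(Y, b) = 4 (l(Y, b) = 7 - (2 + 1) = 7 - 1*3 = 7 - 3 = 4)
√(2273 + ((-2 + l(-3, 4)) + 12)²) = √(2273 + ((-2 + 4) + 12)²) = √(2273 + (2 + 12)²) = √(2273 + 14²) = √(2273 + 196) = √2469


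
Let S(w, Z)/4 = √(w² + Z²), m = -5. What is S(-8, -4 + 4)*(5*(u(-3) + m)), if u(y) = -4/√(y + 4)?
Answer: -1440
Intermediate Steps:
u(y) = -4/√(4 + y)
S(w, Z) = 4*√(Z² + w²) (S(w, Z) = 4*√(w² + Z²) = 4*√(Z² + w²))
S(-8, -4 + 4)*(5*(u(-3) + m)) = (4*√((-4 + 4)² + (-8)²))*(5*(-4/√(4 - 3) - 5)) = (4*√(0² + 64))*(5*(-4/√1 - 5)) = (4*√(0 + 64))*(5*(-4*1 - 5)) = (4*√64)*(5*(-4 - 5)) = (4*8)*(5*(-9)) = 32*(-45) = -1440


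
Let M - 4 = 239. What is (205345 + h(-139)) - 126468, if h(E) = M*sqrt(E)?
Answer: 78877 + 243*I*sqrt(139) ≈ 78877.0 + 2864.9*I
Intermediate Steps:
M = 243 (M = 4 + 239 = 243)
h(E) = 243*sqrt(E)
(205345 + h(-139)) - 126468 = (205345 + 243*sqrt(-139)) - 126468 = (205345 + 243*(I*sqrt(139))) - 126468 = (205345 + 243*I*sqrt(139)) - 126468 = 78877 + 243*I*sqrt(139)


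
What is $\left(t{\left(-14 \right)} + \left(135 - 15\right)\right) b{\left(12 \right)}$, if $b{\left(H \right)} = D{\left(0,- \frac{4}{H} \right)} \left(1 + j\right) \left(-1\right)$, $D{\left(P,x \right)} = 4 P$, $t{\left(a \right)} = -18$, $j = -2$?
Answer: $0$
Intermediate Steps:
$b{\left(H \right)} = 0$ ($b{\left(H \right)} = 4 \cdot 0 \left(1 - 2\right) \left(-1\right) = 0 \left(\left(-1\right) \left(-1\right)\right) = 0 \cdot 1 = 0$)
$\left(t{\left(-14 \right)} + \left(135 - 15\right)\right) b{\left(12 \right)} = \left(-18 + \left(135 - 15\right)\right) 0 = \left(-18 + 120\right) 0 = 102 \cdot 0 = 0$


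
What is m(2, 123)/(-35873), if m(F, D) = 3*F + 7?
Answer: -13/35873 ≈ -0.00036239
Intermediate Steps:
m(F, D) = 7 + 3*F
m(2, 123)/(-35873) = (7 + 3*2)/(-35873) = (7 + 6)*(-1/35873) = 13*(-1/35873) = -13/35873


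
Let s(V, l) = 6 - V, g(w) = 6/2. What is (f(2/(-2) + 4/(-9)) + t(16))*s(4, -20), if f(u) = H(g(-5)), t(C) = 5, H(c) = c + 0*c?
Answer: 16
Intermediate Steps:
g(w) = 3 (g(w) = 6*(½) = 3)
H(c) = c (H(c) = c + 0 = c)
f(u) = 3
(f(2/(-2) + 4/(-9)) + t(16))*s(4, -20) = (3 + 5)*(6 - 1*4) = 8*(6 - 4) = 8*2 = 16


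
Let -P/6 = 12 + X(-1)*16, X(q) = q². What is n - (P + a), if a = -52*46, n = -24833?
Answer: -22273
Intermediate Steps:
a = -2392
P = -168 (P = -6*(12 + (-1)²*16) = -6*(12 + 1*16) = -6*(12 + 16) = -6*28 = -168)
n - (P + a) = -24833 - (-168 - 2392) = -24833 - 1*(-2560) = -24833 + 2560 = -22273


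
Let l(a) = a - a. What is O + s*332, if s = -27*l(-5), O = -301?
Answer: -301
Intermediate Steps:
l(a) = 0
s = 0 (s = -27*0 = 0)
O + s*332 = -301 + 0*332 = -301 + 0 = -301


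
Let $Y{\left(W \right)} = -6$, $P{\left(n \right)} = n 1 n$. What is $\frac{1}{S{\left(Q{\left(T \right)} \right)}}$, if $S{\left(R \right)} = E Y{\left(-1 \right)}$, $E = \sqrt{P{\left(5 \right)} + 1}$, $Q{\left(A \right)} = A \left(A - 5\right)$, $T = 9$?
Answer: $- \frac{\sqrt{26}}{156} \approx -0.032686$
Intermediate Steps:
$P{\left(n \right)} = n^{2}$ ($P{\left(n \right)} = n n = n^{2}$)
$Q{\left(A \right)} = A \left(-5 + A\right)$
$E = \sqrt{26}$ ($E = \sqrt{5^{2} + 1} = \sqrt{25 + 1} = \sqrt{26} \approx 5.099$)
$S{\left(R \right)} = - 6 \sqrt{26}$ ($S{\left(R \right)} = \sqrt{26} \left(-6\right) = - 6 \sqrt{26}$)
$\frac{1}{S{\left(Q{\left(T \right)} \right)}} = \frac{1}{\left(-6\right) \sqrt{26}} = - \frac{\sqrt{26}}{156}$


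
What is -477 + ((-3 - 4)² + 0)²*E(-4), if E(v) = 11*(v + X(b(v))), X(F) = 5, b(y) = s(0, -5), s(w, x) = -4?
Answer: 25934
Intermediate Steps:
b(y) = -4
E(v) = 55 + 11*v (E(v) = 11*(v + 5) = 11*(5 + v) = 55 + 11*v)
-477 + ((-3 - 4)² + 0)²*E(-4) = -477 + ((-3 - 4)² + 0)²*(55 + 11*(-4)) = -477 + ((-7)² + 0)²*(55 - 44) = -477 + (49 + 0)²*11 = -477 + 49²*11 = -477 + 2401*11 = -477 + 26411 = 25934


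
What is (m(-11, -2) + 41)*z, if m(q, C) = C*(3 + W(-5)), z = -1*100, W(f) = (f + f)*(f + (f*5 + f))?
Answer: 66500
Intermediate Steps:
W(f) = 14*f**2 (W(f) = (2*f)*(f + (5*f + f)) = (2*f)*(f + 6*f) = (2*f)*(7*f) = 14*f**2)
z = -100
m(q, C) = 353*C (m(q, C) = C*(3 + 14*(-5)**2) = C*(3 + 14*25) = C*(3 + 350) = C*353 = 353*C)
(m(-11, -2) + 41)*z = (353*(-2) + 41)*(-100) = (-706 + 41)*(-100) = -665*(-100) = 66500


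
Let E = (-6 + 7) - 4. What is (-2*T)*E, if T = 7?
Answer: 42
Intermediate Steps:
E = -3 (E = 1 - 4 = -3)
(-2*T)*E = -2*7*(-3) = -14*(-3) = 42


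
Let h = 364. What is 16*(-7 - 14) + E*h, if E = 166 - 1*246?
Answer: -29456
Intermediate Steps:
E = -80 (E = 166 - 246 = -80)
16*(-7 - 14) + E*h = 16*(-7 - 14) - 80*364 = 16*(-21) - 29120 = -336 - 29120 = -29456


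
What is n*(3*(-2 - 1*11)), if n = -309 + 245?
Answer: 2496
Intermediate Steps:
n = -64
n*(3*(-2 - 1*11)) = -192*(-2 - 1*11) = -192*(-2 - 11) = -192*(-13) = -64*(-39) = 2496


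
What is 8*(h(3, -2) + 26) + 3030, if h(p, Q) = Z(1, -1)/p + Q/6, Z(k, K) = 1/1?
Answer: 3238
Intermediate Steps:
Z(k, K) = 1
h(p, Q) = 1/p + Q/6
8*(h(3, -2) + 26) + 3030 = 8*((1/3 + (1/6)*(-2)) + 26) + 3030 = 8*((1/3 - 1/3) + 26) + 3030 = 8*(0 + 26) + 3030 = 8*26 + 3030 = 208 + 3030 = 3238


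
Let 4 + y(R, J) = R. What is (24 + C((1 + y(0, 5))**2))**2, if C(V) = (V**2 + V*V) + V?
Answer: 38025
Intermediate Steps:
y(R, J) = -4 + R
C(V) = V + 2*V**2 (C(V) = (V**2 + V**2) + V = 2*V**2 + V = V + 2*V**2)
(24 + C((1 + y(0, 5))**2))**2 = (24 + (1 + (-4 + 0))**2*(1 + 2*(1 + (-4 + 0))**2))**2 = (24 + (1 - 4)**2*(1 + 2*(1 - 4)**2))**2 = (24 + (-3)**2*(1 + 2*(-3)**2))**2 = (24 + 9*(1 + 2*9))**2 = (24 + 9*(1 + 18))**2 = (24 + 9*19)**2 = (24 + 171)**2 = 195**2 = 38025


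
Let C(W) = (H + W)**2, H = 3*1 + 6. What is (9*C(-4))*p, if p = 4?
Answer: 900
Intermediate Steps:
H = 9 (H = 3 + 6 = 9)
C(W) = (9 + W)**2
(9*C(-4))*p = (9*(9 - 4)**2)*4 = (9*5**2)*4 = (9*25)*4 = 225*4 = 900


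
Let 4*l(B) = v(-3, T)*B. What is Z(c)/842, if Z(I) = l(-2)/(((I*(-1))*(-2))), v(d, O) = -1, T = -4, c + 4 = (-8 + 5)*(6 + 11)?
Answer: -1/185240 ≈ -5.3984e-6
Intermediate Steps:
c = -55 (c = -4 + (-8 + 5)*(6 + 11) = -4 - 3*17 = -4 - 51 = -55)
l(B) = -B/4 (l(B) = (-B)/4 = -B/4)
Z(I) = 1/(4*I) (Z(I) = (-1/4*(-2))/(((I*(-1))*(-2))) = 1/(2*((-I*(-2)))) = 1/(2*((2*I))) = (1/(2*I))/2 = 1/(4*I))
Z(c)/842 = ((1/4)/(-55))/842 = ((1/4)*(-1/55))*(1/842) = -1/220*1/842 = -1/185240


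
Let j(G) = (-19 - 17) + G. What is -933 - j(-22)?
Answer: -875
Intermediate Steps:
j(G) = -36 + G
-933 - j(-22) = -933 - (-36 - 22) = -933 - 1*(-58) = -933 + 58 = -875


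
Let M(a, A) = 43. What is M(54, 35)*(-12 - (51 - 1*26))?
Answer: -1591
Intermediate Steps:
M(54, 35)*(-12 - (51 - 1*26)) = 43*(-12 - (51 - 1*26)) = 43*(-12 - (51 - 26)) = 43*(-12 - 1*25) = 43*(-12 - 25) = 43*(-37) = -1591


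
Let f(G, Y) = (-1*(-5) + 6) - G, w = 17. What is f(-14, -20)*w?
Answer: 425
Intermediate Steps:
f(G, Y) = 11 - G (f(G, Y) = (5 + 6) - G = 11 - G)
f(-14, -20)*w = (11 - 1*(-14))*17 = (11 + 14)*17 = 25*17 = 425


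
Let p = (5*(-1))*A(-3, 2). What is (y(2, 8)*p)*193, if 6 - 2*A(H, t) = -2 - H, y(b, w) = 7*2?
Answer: -33775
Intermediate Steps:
y(b, w) = 14
A(H, t) = 4 + H/2 (A(H, t) = 3 - (-2 - H)/2 = 3 + (1 + H/2) = 4 + H/2)
p = -25/2 (p = (5*(-1))*(4 + (1/2)*(-3)) = -5*(4 - 3/2) = -5*5/2 = -25/2 ≈ -12.500)
(y(2, 8)*p)*193 = (14*(-25/2))*193 = -175*193 = -33775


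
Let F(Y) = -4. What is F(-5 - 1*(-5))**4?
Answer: 256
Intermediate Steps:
F(-5 - 1*(-5))**4 = (-4)**4 = 256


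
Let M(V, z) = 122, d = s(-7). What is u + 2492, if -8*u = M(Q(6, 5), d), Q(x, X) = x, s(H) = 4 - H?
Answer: 9907/4 ≈ 2476.8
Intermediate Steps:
d = 11 (d = 4 - 1*(-7) = 4 + 7 = 11)
u = -61/4 (u = -1/8*122 = -61/4 ≈ -15.250)
u + 2492 = -61/4 + 2492 = 9907/4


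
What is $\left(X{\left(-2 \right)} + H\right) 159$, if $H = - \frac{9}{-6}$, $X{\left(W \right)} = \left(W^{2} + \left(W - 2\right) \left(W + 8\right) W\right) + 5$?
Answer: $\frac{18603}{2} \approx 9301.5$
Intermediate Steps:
$X{\left(W \right)} = 5 + W^{2} + W \left(-2 + W\right) \left(8 + W\right)$ ($X{\left(W \right)} = \left(W^{2} + \left(-2 + W\right) \left(8 + W\right) W\right) + 5 = \left(W^{2} + W \left(-2 + W\right) \left(8 + W\right)\right) + 5 = 5 + W^{2} + W \left(-2 + W\right) \left(8 + W\right)$)
$H = \frac{3}{2}$ ($H = \left(-9\right) \left(- \frac{1}{6}\right) = \frac{3}{2} \approx 1.5$)
$\left(X{\left(-2 \right)} + H\right) 159 = \left(\left(5 + \left(-2\right)^{3} - -32 + 7 \left(-2\right)^{2}\right) + \frac{3}{2}\right) 159 = \left(\left(5 - 8 + 32 + 7 \cdot 4\right) + \frac{3}{2}\right) 159 = \left(\left(5 - 8 + 32 + 28\right) + \frac{3}{2}\right) 159 = \left(57 + \frac{3}{2}\right) 159 = \frac{117}{2} \cdot 159 = \frac{18603}{2}$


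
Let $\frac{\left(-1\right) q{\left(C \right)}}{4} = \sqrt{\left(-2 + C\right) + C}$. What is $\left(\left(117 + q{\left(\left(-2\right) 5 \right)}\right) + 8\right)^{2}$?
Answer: $15273 - 1000 i \sqrt{22} \approx 15273.0 - 4690.4 i$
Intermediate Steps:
$q{\left(C \right)} = - 4 \sqrt{-2 + 2 C}$ ($q{\left(C \right)} = - 4 \sqrt{\left(-2 + C\right) + C} = - 4 \sqrt{-2 + 2 C}$)
$\left(\left(117 + q{\left(\left(-2\right) 5 \right)}\right) + 8\right)^{2} = \left(\left(117 - 4 \sqrt{-2 + 2 \left(\left(-2\right) 5\right)}\right) + 8\right)^{2} = \left(\left(117 - 4 \sqrt{-2 + 2 \left(-10\right)}\right) + 8\right)^{2} = \left(\left(117 - 4 \sqrt{-2 - 20}\right) + 8\right)^{2} = \left(\left(117 - 4 \sqrt{-22}\right) + 8\right)^{2} = \left(\left(117 - 4 i \sqrt{22}\right) + 8\right)^{2} = \left(125 - 4 i \sqrt{22}\right)^{2}$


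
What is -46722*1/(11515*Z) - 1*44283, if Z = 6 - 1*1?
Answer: -2549640447/57575 ≈ -44284.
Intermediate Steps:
Z = 5 (Z = 6 - 1 = 5)
-46722*1/(11515*Z) - 1*44283 = -46722/(5*11515) - 1*44283 = -46722/57575 - 44283 = -2549640447/57575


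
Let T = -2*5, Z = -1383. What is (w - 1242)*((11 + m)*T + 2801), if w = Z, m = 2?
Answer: -7011375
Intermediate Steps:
w = -1383
T = -10
(w - 1242)*((11 + m)*T + 2801) = (-1383 - 1242)*((11 + 2)*(-10) + 2801) = -2625*(13*(-10) + 2801) = -2625*(-130 + 2801) = -2625*2671 = -7011375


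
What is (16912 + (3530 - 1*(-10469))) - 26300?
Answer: 4611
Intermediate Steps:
(16912 + (3530 - 1*(-10469))) - 26300 = (16912 + (3530 + 10469)) - 26300 = (16912 + 13999) - 26300 = 30911 - 26300 = 4611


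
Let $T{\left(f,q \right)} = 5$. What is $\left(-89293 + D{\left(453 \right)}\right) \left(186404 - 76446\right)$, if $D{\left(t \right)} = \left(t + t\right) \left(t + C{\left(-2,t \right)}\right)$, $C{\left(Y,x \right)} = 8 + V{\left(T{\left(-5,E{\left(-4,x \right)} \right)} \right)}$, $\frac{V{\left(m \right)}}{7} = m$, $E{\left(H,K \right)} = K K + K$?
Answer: $39594006514$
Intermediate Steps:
$E{\left(H,K \right)} = K + K^{2}$ ($E{\left(H,K \right)} = K^{2} + K = K + K^{2}$)
$V{\left(m \right)} = 7 m$
$C{\left(Y,x \right)} = 43$ ($C{\left(Y,x \right)} = 8 + 7 \cdot 5 = 8 + 35 = 43$)
$D{\left(t \right)} = 2 t \left(43 + t\right)$ ($D{\left(t \right)} = \left(t + t\right) \left(t + 43\right) = 2 t \left(43 + t\right)$)
$\left(-89293 + D{\left(453 \right)}\right) \left(186404 - 76446\right) = \left(-89293 + 2 \cdot 453 \left(43 + 453\right)\right) \left(186404 - 76446\right) = \left(-89293 + 2 \cdot 453 \cdot 496\right) 109958 = \left(-89293 + 449376\right) 109958 = 360083 \cdot 109958 = 39594006514$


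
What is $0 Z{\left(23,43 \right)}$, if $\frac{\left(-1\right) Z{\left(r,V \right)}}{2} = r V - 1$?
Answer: $0$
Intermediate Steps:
$Z{\left(r,V \right)} = 2 - 2 V r$ ($Z{\left(r,V \right)} = - 2 \left(r V - 1\right) = - 2 \left(V r - 1\right) = - 2 \left(-1 + V r\right) = 2 - 2 V r$)
$0 Z{\left(23,43 \right)} = 0 \left(2 - 86 \cdot 23\right) = 0 \left(2 - 1978\right) = 0 \left(-1976\right) = 0$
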